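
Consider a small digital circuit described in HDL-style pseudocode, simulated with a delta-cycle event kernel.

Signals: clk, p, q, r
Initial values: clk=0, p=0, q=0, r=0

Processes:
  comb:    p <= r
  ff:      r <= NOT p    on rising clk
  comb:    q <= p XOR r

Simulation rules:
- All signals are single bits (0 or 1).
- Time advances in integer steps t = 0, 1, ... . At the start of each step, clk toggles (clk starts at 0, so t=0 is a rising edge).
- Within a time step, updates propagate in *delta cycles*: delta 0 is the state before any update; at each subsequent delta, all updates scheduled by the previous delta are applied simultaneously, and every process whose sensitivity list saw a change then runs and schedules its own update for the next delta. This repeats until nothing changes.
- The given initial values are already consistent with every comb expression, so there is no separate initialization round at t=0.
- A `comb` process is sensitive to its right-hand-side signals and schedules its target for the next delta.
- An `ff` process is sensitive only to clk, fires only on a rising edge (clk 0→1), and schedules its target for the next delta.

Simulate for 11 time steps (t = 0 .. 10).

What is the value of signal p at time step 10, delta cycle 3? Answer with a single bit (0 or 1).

0

t=0 Δ0: p=0 clk=0 q=0 r=0
  Δ1: clk:0→1
  Δ2: r:0→1
  Δ3: p:0→1, q:0→1
  Δ4: q:1→0
  (4Δ to stable)
t=1 Δ0: p=1 clk=1 q=0 r=1
  Δ1: clk:1→0
  (1Δ to stable)
t=2 Δ0: p=1 clk=0 q=0 r=1
  Δ1: clk:0→1
  Δ2: r:1→0
  Δ3: p:1→0, q:0→1
  Δ4: q:1→0
  (4Δ to stable)
t=3 Δ0: p=0 clk=1 q=0 r=0
  Δ1: clk:1→0
  (1Δ to stable)
t=4 Δ0: p=0 clk=0 q=0 r=0
  Δ1: clk:0→1
  Δ2: r:0→1
  Δ3: p:0→1, q:0→1
  Δ4: q:1→0
  (4Δ to stable)
t=5 Δ0: p=1 clk=1 q=0 r=1
  Δ1: clk:1→0
  (1Δ to stable)
t=6 Δ0: p=1 clk=0 q=0 r=1
  Δ1: clk:0→1
  Δ2: r:1→0
  Δ3: p:1→0, q:0→1
  Δ4: q:1→0
  (4Δ to stable)
t=7 Δ0: p=0 clk=1 q=0 r=0
  Δ1: clk:1→0
  (1Δ to stable)
t=8 Δ0: p=0 clk=0 q=0 r=0
  Δ1: clk:0→1
  Δ2: r:0→1
  Δ3: p:0→1, q:0→1
  Δ4: q:1→0
  (4Δ to stable)
t=9 Δ0: p=1 clk=1 q=0 r=1
  Δ1: clk:1→0
  (1Δ to stable)
t=10 Δ0: p=1 clk=0 q=0 r=1
  Δ1: clk:0→1
  Δ2: r:1→0
  Δ3: p:1→0, q:0→1
  Δ4: q:1→0
  (4Δ to stable)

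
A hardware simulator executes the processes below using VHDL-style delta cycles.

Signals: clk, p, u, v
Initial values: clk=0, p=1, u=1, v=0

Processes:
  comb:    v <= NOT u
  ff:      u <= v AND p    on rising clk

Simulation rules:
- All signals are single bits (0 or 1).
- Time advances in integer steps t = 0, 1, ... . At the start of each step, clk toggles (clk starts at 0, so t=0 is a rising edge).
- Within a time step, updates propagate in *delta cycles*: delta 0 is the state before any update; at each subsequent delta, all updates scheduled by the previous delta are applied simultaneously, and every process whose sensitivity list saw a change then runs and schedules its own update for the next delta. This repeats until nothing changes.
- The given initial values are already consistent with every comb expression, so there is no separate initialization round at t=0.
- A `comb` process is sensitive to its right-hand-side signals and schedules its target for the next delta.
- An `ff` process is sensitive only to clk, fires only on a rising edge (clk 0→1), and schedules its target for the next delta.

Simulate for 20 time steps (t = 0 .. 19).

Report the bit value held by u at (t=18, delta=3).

t=0 Δ0: p=1 u=1 v=0 clk=0
  Δ1: clk:0→1
  Δ2: u:1→0
  Δ3: v:0→1
  (3Δ to stable)
t=1 Δ0: p=1 u=0 v=1 clk=1
  Δ1: clk:1→0
  (1Δ to stable)
t=2 Δ0: p=1 u=0 v=1 clk=0
  Δ1: clk:0→1
  Δ2: u:0→1
  Δ3: v:1→0
  (3Δ to stable)
t=3 Δ0: p=1 u=1 v=0 clk=1
  Δ1: clk:1→0
  (1Δ to stable)
t=4 Δ0: p=1 u=1 v=0 clk=0
  Δ1: clk:0→1
  Δ2: u:1→0
  Δ3: v:0→1
  (3Δ to stable)
t=5 Δ0: p=1 u=0 v=1 clk=1
  Δ1: clk:1→0
  (1Δ to stable)
t=6 Δ0: p=1 u=0 v=1 clk=0
  Δ1: clk:0→1
  Δ2: u:0→1
  Δ3: v:1→0
  (3Δ to stable)
t=7 Δ0: p=1 u=1 v=0 clk=1
  Δ1: clk:1→0
  (1Δ to stable)
t=8 Δ0: p=1 u=1 v=0 clk=0
  Δ1: clk:0→1
  Δ2: u:1→0
  Δ3: v:0→1
  (3Δ to stable)
t=9 Δ0: p=1 u=0 v=1 clk=1
  Δ1: clk:1→0
  (1Δ to stable)
t=10 Δ0: p=1 u=0 v=1 clk=0
  Δ1: clk:0→1
  Δ2: u:0→1
  Δ3: v:1→0
  (3Δ to stable)
t=11 Δ0: p=1 u=1 v=0 clk=1
  Δ1: clk:1→0
  (1Δ to stable)
t=12 Δ0: p=1 u=1 v=0 clk=0
  Δ1: clk:0→1
  Δ2: u:1→0
  Δ3: v:0→1
  (3Δ to stable)
t=13 Δ0: p=1 u=0 v=1 clk=1
  Δ1: clk:1→0
  (1Δ to stable)
t=14 Δ0: p=1 u=0 v=1 clk=0
  Δ1: clk:0→1
  Δ2: u:0→1
  Δ3: v:1→0
  (3Δ to stable)
t=15 Δ0: p=1 u=1 v=0 clk=1
  Δ1: clk:1→0
  (1Δ to stable)
t=16 Δ0: p=1 u=1 v=0 clk=0
  Δ1: clk:0→1
  Δ2: u:1→0
  Δ3: v:0→1
  (3Δ to stable)
t=17 Δ0: p=1 u=0 v=1 clk=1
  Δ1: clk:1→0
  (1Δ to stable)
t=18 Δ0: p=1 u=0 v=1 clk=0
  Δ1: clk:0→1
  Δ2: u:0→1
  Δ3: v:1→0
  (3Δ to stable)
t=19 Δ0: p=1 u=1 v=0 clk=1
  Δ1: clk:1→0
  (1Δ to stable)

1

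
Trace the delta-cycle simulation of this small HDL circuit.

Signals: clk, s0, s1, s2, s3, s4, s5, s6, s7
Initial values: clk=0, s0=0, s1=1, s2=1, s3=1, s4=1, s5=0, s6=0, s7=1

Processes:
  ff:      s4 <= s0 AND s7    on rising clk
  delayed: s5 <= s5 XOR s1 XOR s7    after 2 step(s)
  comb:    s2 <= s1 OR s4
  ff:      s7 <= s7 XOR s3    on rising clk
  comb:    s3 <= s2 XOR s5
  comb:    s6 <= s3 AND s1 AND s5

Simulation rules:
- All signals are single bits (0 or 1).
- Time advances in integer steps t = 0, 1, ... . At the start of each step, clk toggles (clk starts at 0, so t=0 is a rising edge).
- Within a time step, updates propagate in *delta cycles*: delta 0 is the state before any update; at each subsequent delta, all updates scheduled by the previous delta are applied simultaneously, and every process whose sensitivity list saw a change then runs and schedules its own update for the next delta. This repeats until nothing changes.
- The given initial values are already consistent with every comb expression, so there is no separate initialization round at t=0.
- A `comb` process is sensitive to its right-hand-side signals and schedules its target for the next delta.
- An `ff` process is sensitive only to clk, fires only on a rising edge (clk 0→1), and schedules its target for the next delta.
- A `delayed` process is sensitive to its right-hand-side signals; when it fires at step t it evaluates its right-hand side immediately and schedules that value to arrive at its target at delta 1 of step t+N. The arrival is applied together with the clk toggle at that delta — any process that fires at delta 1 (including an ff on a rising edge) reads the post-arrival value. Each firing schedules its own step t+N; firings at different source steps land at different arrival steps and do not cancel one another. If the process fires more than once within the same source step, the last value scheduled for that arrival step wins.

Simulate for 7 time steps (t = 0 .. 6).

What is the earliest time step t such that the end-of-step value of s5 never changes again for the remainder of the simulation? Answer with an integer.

2

[bits: s7,s2,s5,s0,clk,s3,s4,s6,s1]
t=0: Δ0=110001101 Δ1=110011101 Δ2=010011001 | 2Δ
t=1: Δ0=010011001 Δ1=010001001 | 1Δ
t=2: Δ0=010001001 Δ1=011011001 Δ2=111010011 Δ3=111010001 | 3Δ
t=3: Δ0=111010001 Δ1=111000001 | 1Δ
t=4: Δ0=111000001 Δ1=111010001 | 1Δ
t=5: Δ0=111010001 Δ1=111000001 | 1Δ
t=6: Δ0=111000001 Δ1=111010001 | 1Δ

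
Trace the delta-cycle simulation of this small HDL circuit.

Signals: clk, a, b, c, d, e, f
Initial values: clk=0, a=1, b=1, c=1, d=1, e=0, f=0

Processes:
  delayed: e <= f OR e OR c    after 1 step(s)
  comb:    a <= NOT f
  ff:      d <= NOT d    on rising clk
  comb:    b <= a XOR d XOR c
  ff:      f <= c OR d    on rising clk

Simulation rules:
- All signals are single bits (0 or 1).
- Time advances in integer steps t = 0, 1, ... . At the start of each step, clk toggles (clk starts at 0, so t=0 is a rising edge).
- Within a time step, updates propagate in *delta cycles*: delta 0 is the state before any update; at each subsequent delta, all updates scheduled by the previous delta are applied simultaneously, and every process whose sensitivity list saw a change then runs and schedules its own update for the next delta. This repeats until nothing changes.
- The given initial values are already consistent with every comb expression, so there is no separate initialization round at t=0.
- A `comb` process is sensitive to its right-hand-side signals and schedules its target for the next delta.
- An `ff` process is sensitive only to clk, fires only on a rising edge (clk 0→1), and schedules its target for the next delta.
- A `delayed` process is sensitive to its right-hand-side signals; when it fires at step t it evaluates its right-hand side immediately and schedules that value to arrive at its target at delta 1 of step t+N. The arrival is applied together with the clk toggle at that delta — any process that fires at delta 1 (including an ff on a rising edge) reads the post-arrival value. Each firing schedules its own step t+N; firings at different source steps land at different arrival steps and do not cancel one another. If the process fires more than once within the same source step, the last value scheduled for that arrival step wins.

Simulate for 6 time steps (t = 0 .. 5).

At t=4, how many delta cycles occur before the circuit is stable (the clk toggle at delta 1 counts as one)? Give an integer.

3

t0.Δ0 c=1 e=0 clk=0 a=1 b=1 f=0 d=1
t0.Δ1 c=1 e=0 clk=1 a=1 b=1 f=0 d=1
t0.Δ2 c=1 e=0 clk=1 a=1 b=1 f=1 d=0
t0.Δ3 c=1 e=0 clk=1 a=0 b=0 f=1 d=0
t0.Δ4 c=1 e=0 clk=1 a=0 b=1 f=1 d=0
t1.Δ0 c=1 e=0 clk=1 a=0 b=1 f=1 d=0
t1.Δ1 c=1 e=1 clk=0 a=0 b=1 f=1 d=0
t2.Δ0 c=1 e=1 clk=0 a=0 b=1 f=1 d=0
t2.Δ1 c=1 e=1 clk=1 a=0 b=1 f=1 d=0
t2.Δ2 c=1 e=1 clk=1 a=0 b=1 f=1 d=1
t2.Δ3 c=1 e=1 clk=1 a=0 b=0 f=1 d=1
t3.Δ0 c=1 e=1 clk=1 a=0 b=0 f=1 d=1
t3.Δ1 c=1 e=1 clk=0 a=0 b=0 f=1 d=1
t4.Δ0 c=1 e=1 clk=0 a=0 b=0 f=1 d=1
t4.Δ1 c=1 e=1 clk=1 a=0 b=0 f=1 d=1
t4.Δ2 c=1 e=1 clk=1 a=0 b=0 f=1 d=0
t4.Δ3 c=1 e=1 clk=1 a=0 b=1 f=1 d=0
t5.Δ0 c=1 e=1 clk=1 a=0 b=1 f=1 d=0
t5.Δ1 c=1 e=1 clk=0 a=0 b=1 f=1 d=0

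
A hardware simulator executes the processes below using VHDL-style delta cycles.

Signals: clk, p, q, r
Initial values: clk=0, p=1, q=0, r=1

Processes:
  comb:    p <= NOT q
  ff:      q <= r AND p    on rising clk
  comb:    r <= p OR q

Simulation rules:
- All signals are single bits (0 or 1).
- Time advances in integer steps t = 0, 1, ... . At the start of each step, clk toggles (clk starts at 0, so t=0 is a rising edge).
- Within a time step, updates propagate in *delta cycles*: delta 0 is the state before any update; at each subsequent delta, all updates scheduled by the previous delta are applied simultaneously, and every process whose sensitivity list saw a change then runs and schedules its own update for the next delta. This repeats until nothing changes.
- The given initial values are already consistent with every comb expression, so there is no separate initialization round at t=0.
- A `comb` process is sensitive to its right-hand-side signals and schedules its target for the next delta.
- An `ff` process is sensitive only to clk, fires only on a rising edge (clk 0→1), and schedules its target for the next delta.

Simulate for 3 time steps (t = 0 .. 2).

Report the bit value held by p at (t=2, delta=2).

t=0 Δ0: q=0 r=1 clk=0 p=1
  Δ1: clk:0→1
  Δ2: q:0→1
  Δ3: p:1→0
  (3Δ to stable)
t=1 Δ0: q=1 r=1 clk=1 p=0
  Δ1: clk:1→0
  (1Δ to stable)
t=2 Δ0: q=1 r=1 clk=0 p=0
  Δ1: clk:0→1
  Δ2: q:1→0
  Δ3: r:1→0, p:0→1
  Δ4: r:0→1
  (4Δ to stable)

0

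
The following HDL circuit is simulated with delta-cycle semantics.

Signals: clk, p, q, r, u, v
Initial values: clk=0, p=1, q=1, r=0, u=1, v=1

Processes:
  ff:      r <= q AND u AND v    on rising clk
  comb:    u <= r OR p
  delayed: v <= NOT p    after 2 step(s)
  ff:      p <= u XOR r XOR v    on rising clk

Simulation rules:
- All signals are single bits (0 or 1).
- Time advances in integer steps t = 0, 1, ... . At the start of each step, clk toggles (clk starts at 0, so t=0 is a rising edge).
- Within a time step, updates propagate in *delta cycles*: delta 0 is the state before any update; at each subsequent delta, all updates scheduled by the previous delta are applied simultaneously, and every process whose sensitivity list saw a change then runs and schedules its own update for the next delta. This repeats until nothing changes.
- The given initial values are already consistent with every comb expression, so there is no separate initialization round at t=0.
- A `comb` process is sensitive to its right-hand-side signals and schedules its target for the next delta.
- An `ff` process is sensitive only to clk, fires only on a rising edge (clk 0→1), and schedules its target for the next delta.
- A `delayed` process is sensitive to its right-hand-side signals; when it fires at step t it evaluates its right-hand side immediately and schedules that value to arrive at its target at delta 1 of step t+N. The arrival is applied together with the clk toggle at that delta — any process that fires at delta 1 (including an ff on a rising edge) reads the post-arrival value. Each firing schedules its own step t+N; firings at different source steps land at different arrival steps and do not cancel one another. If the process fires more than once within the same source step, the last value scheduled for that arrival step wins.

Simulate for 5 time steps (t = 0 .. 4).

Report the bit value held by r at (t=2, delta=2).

[bits: clk,u,v,p,q,r]
t=0: Δ0=011110 Δ1=111110 Δ2=111011 | 2Δ
t=1: Δ0=111011 Δ1=011011 | 1Δ
t=2: Δ0=011011 Δ1=111011 Δ2=111111 | 2Δ
t=3: Δ0=111111 Δ1=011111 | 1Δ
t=4: Δ0=011111 Δ1=110111 Δ2=110010 Δ3=100010 | 3Δ

1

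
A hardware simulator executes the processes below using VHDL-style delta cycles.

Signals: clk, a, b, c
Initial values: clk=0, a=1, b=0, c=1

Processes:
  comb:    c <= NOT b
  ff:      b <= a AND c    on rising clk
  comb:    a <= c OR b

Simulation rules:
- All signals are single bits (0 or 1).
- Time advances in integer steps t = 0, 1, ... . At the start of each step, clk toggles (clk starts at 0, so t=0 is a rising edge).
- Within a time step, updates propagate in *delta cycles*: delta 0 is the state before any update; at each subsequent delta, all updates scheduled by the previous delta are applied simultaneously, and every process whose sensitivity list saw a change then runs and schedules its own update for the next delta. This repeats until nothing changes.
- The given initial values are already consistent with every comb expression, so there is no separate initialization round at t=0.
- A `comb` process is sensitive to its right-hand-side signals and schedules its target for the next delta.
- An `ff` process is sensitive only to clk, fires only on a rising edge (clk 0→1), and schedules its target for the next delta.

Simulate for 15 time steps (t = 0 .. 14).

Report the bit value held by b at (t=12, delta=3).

t=0 Δ0: a=1 c=1 clk=0 b=0
  Δ1: clk:0→1
  Δ2: b:0→1
  Δ3: c:1→0
  (3Δ to stable)
t=1 Δ0: a=1 c=0 clk=1 b=1
  Δ1: clk:1→0
  (1Δ to stable)
t=2 Δ0: a=1 c=0 clk=0 b=1
  Δ1: clk:0→1
  Δ2: b:1→0
  Δ3: a:1→0, c:0→1
  Δ4: a:0→1
  (4Δ to stable)
t=3 Δ0: a=1 c=1 clk=1 b=0
  Δ1: clk:1→0
  (1Δ to stable)
t=4 Δ0: a=1 c=1 clk=0 b=0
  Δ1: clk:0→1
  Δ2: b:0→1
  Δ3: c:1→0
  (3Δ to stable)
t=5 Δ0: a=1 c=0 clk=1 b=1
  Δ1: clk:1→0
  (1Δ to stable)
t=6 Δ0: a=1 c=0 clk=0 b=1
  Δ1: clk:0→1
  Δ2: b:1→0
  Δ3: a:1→0, c:0→1
  Δ4: a:0→1
  (4Δ to stable)
t=7 Δ0: a=1 c=1 clk=1 b=0
  Δ1: clk:1→0
  (1Δ to stable)
t=8 Δ0: a=1 c=1 clk=0 b=0
  Δ1: clk:0→1
  Δ2: b:0→1
  Δ3: c:1→0
  (3Δ to stable)
t=9 Δ0: a=1 c=0 clk=1 b=1
  Δ1: clk:1→0
  (1Δ to stable)
t=10 Δ0: a=1 c=0 clk=0 b=1
  Δ1: clk:0→1
  Δ2: b:1→0
  Δ3: a:1→0, c:0→1
  Δ4: a:0→1
  (4Δ to stable)
t=11 Δ0: a=1 c=1 clk=1 b=0
  Δ1: clk:1→0
  (1Δ to stable)
t=12 Δ0: a=1 c=1 clk=0 b=0
  Δ1: clk:0→1
  Δ2: b:0→1
  Δ3: c:1→0
  (3Δ to stable)
t=13 Δ0: a=1 c=0 clk=1 b=1
  Δ1: clk:1→0
  (1Δ to stable)
t=14 Δ0: a=1 c=0 clk=0 b=1
  Δ1: clk:0→1
  Δ2: b:1→0
  Δ3: a:1→0, c:0→1
  Δ4: a:0→1
  (4Δ to stable)

1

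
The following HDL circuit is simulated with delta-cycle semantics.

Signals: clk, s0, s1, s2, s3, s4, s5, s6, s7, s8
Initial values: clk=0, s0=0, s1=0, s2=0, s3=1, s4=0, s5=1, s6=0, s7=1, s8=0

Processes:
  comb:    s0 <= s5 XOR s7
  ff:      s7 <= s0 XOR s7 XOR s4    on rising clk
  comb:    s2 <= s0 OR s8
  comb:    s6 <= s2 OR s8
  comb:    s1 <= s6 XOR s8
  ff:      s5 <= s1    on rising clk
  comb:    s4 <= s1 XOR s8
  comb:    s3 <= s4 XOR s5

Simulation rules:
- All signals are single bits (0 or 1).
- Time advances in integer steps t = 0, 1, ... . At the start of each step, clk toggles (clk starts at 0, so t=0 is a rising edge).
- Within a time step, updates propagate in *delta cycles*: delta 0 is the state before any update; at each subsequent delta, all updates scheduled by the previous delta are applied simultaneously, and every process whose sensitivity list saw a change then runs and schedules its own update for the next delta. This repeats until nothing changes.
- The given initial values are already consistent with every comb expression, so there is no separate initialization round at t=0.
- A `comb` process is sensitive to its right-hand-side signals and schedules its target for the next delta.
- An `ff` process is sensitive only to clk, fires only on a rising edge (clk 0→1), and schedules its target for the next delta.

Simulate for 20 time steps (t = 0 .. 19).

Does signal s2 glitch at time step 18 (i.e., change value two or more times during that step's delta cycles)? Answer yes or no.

[bits: s5,s3,s2,s7,s6,s8,s1,s0,clk,s4]
t=0: Δ0=1101000000 Δ1=1101000010 Δ2=0101000010 Δ3=0001000110 Δ4=0011000110 Δ5=0011100110 Δ6=0011101110 Δ7=0011101111 Δ8=0111101111 | 8Δ
t=1: Δ0=0111101111 Δ1=0111101101 | 1Δ
t=2: Δ0=0111101101 Δ1=0111101111 Δ2=1111101111 Δ3=1011101011 Δ4=1001101011 Δ5=1001001011 Δ6=1001000011 Δ7=1001000010 Δ8=1101000010 | 8Δ
t=3: Δ0=1101000010 Δ1=1101000000 | 1Δ
t=4: Δ0=1101000000 Δ1=1101000010 Δ2=0101000010 Δ3=0001000110 Δ4=0011000110 Δ5=0011100110 Δ6=0011101110 Δ7=0011101111 Δ8=0111101111 | 8Δ
t=5: Δ0=0111101111 Δ1=0111101101 | 1Δ
t=6: Δ0=0111101101 Δ1=0111101111 Δ2=1111101111 Δ3=1011101011 Δ4=1001101011 Δ5=1001001011 Δ6=1001000011 Δ7=1001000010 Δ8=1101000010 | 8Δ
t=7: Δ0=1101000010 Δ1=1101000000 | 1Δ
t=8: Δ0=1101000000 Δ1=1101000010 Δ2=0101000010 Δ3=0001000110 Δ4=0011000110 Δ5=0011100110 Δ6=0011101110 Δ7=0011101111 Δ8=0111101111 | 8Δ
t=9: Δ0=0111101111 Δ1=0111101101 | 1Δ
t=10: Δ0=0111101101 Δ1=0111101111 Δ2=1111101111 Δ3=1011101011 Δ4=1001101011 Δ5=1001001011 Δ6=1001000011 Δ7=1001000010 Δ8=1101000010 | 8Δ
t=11: Δ0=1101000010 Δ1=1101000000 | 1Δ
t=12: Δ0=1101000000 Δ1=1101000010 Δ2=0101000010 Δ3=0001000110 Δ4=0011000110 Δ5=0011100110 Δ6=0011101110 Δ7=0011101111 Δ8=0111101111 | 8Δ
t=13: Δ0=0111101111 Δ1=0111101101 | 1Δ
t=14: Δ0=0111101101 Δ1=0111101111 Δ2=1111101111 Δ3=1011101011 Δ4=1001101011 Δ5=1001001011 Δ6=1001000011 Δ7=1001000010 Δ8=1101000010 | 8Δ
t=15: Δ0=1101000010 Δ1=1101000000 | 1Δ
t=16: Δ0=1101000000 Δ1=1101000010 Δ2=0101000010 Δ3=0001000110 Δ4=0011000110 Δ5=0011100110 Δ6=0011101110 Δ7=0011101111 Δ8=0111101111 | 8Δ
t=17: Δ0=0111101111 Δ1=0111101101 | 1Δ
t=18: Δ0=0111101101 Δ1=0111101111 Δ2=1111101111 Δ3=1011101011 Δ4=1001101011 Δ5=1001001011 Δ6=1001000011 Δ7=1001000010 Δ8=1101000010 | 8Δ
t=19: Δ0=1101000010 Δ1=1101000000 | 1Δ

no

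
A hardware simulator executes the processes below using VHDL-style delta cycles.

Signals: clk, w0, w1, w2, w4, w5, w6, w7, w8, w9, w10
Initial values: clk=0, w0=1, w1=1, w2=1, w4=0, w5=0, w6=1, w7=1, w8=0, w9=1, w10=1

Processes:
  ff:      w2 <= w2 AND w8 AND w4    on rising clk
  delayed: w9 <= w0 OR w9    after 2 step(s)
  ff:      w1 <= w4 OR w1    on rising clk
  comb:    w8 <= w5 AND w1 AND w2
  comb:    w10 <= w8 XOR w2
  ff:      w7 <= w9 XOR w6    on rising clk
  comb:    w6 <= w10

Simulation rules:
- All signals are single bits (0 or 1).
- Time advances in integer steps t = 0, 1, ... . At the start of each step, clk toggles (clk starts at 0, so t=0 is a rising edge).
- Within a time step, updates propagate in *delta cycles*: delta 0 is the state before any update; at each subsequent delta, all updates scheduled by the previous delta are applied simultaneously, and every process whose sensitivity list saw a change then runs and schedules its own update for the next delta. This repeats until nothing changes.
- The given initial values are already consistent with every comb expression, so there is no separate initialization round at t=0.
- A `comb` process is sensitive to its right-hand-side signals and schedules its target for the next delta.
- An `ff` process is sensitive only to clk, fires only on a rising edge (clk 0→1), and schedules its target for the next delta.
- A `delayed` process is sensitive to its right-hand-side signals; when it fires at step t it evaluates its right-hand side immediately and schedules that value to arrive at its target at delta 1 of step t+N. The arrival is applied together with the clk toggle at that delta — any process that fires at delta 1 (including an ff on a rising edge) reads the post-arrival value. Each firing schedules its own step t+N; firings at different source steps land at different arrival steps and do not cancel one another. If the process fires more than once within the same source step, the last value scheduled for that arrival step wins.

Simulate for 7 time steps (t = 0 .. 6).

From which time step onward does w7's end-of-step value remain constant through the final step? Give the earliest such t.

2

t=0 Δ0: w5=0 w8=0 w1=1 w10=1 w6=1 w9=1 w7=1 w0=1 w2=1 clk=0 w4=0
  Δ1: clk:0→1
  Δ2: w7:1→0, w2:1→0
  Δ3: w10:1→0
  Δ4: w6:1→0
  (4Δ to stable)
t=1 Δ0: w5=0 w8=0 w1=1 w10=0 w6=0 w9=1 w7=0 w0=1 w2=0 clk=1 w4=0
  Δ1: clk:1→0
  (1Δ to stable)
t=2 Δ0: w5=0 w8=0 w1=1 w10=0 w6=0 w9=1 w7=0 w0=1 w2=0 clk=0 w4=0
  Δ1: clk:0→1
  Δ2: w7:0→1
  (2Δ to stable)
t=3 Δ0: w5=0 w8=0 w1=1 w10=0 w6=0 w9=1 w7=1 w0=1 w2=0 clk=1 w4=0
  Δ1: clk:1→0
  (1Δ to stable)
t=4 Δ0: w5=0 w8=0 w1=1 w10=0 w6=0 w9=1 w7=1 w0=1 w2=0 clk=0 w4=0
  Δ1: clk:0→1
  (1Δ to stable)
t=5 Δ0: w5=0 w8=0 w1=1 w10=0 w6=0 w9=1 w7=1 w0=1 w2=0 clk=1 w4=0
  Δ1: clk:1→0
  (1Δ to stable)
t=6 Δ0: w5=0 w8=0 w1=1 w10=0 w6=0 w9=1 w7=1 w0=1 w2=0 clk=0 w4=0
  Δ1: clk:0→1
  (1Δ to stable)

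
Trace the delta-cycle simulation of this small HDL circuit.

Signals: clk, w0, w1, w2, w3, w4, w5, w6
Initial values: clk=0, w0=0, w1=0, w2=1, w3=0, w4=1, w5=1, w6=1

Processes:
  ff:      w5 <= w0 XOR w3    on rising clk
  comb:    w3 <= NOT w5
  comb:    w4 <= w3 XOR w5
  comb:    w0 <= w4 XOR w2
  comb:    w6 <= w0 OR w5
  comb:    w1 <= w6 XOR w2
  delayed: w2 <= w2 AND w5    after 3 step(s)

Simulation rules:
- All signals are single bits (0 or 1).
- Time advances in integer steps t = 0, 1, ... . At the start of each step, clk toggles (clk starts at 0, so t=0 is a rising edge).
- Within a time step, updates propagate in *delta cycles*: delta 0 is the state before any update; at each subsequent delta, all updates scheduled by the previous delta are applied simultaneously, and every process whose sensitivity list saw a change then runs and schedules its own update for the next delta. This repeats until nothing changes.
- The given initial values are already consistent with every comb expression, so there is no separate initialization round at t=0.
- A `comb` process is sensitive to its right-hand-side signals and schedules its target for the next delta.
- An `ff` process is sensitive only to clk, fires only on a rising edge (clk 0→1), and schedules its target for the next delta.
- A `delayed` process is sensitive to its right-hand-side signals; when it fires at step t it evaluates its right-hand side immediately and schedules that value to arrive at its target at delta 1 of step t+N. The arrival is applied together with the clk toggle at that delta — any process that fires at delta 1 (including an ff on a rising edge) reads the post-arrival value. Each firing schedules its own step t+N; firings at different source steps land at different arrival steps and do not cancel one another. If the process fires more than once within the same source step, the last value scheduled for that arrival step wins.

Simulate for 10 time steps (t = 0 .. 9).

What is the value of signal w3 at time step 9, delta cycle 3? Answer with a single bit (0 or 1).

t=0 Δ0: w4=1 w1=0 w3=0 w2=1 w0=0 w5=1 w6=1 clk=0
  Δ1: clk:0→1
  Δ2: w5:1→0
  Δ3: w4:1→0, w3:0→1, w6:1→0
  Δ4: w4:0→1, w1:0→1, w0:0→1
  Δ5: w0:1→0, w6:0→1
  Δ6: w1:1→0, w6:1→0
  Δ7: w1:0→1
  (7Δ to stable)
t=1 Δ0: w4=1 w1=1 w3=1 w2=1 w0=0 w5=0 w6=0 clk=1
  Δ1: clk:1→0
  (1Δ to stable)
t=2 Δ0: w4=1 w1=1 w3=1 w2=1 w0=0 w5=0 w6=0 clk=0
  Δ1: clk:0→1
  Δ2: w5:0→1
  Δ3: w4:1→0, w3:1→0, w6:0→1
  Δ4: w4:0→1, w1:1→0, w0:0→1
  Δ5: w0:1→0
  (5Δ to stable)
t=3 Δ0: w4=1 w1=0 w3=0 w2=1 w0=0 w5=1 w6=1 clk=1
  Δ1: w2:1→0, clk:1→0
  Δ2: w1:0→1, w0:0→1
  (2Δ to stable)
t=4 Δ0: w4=1 w1=1 w3=0 w2=0 w0=1 w5=1 w6=1 clk=0
  Δ1: clk:0→1
  (1Δ to stable)
t=5 Δ0: w4=1 w1=1 w3=0 w2=0 w0=1 w5=1 w6=1 clk=1
  Δ1: w2:0→1, clk:1→0
  Δ2: w1:1→0, w0:1→0
  (2Δ to stable)
t=6 Δ0: w4=1 w1=0 w3=0 w2=1 w0=0 w5=1 w6=1 clk=0
  Δ1: w2:1→0, clk:0→1
  Δ2: w1:0→1, w0:0→1, w5:1→0
  Δ3: w4:1→0, w3:0→1
  Δ4: w4:0→1, w0:1→0
  Δ5: w0:0→1, w6:1→0
  Δ6: w1:1→0, w6:0→1
  Δ7: w1:0→1
  (7Δ to stable)
t=7 Δ0: w4=1 w1=1 w3=1 w2=0 w0=1 w5=0 w6=1 clk=1
  Δ1: clk:1→0
  (1Δ to stable)
t=8 Δ0: w4=1 w1=1 w3=1 w2=0 w0=1 w5=0 w6=1 clk=0
  Δ1: w2:0→1, clk:0→1
  Δ2: w1:1→0, w0:1→0
  Δ3: w6:1→0
  Δ4: w1:0→1
  (4Δ to stable)
t=9 Δ0: w4=1 w1=1 w3=1 w2=1 w0=0 w5=0 w6=0 clk=1
  Δ1: w2:1→0, clk:1→0
  Δ2: w1:1→0, w0:0→1
  Δ3: w6:0→1
  Δ4: w1:0→1
  (4Δ to stable)

1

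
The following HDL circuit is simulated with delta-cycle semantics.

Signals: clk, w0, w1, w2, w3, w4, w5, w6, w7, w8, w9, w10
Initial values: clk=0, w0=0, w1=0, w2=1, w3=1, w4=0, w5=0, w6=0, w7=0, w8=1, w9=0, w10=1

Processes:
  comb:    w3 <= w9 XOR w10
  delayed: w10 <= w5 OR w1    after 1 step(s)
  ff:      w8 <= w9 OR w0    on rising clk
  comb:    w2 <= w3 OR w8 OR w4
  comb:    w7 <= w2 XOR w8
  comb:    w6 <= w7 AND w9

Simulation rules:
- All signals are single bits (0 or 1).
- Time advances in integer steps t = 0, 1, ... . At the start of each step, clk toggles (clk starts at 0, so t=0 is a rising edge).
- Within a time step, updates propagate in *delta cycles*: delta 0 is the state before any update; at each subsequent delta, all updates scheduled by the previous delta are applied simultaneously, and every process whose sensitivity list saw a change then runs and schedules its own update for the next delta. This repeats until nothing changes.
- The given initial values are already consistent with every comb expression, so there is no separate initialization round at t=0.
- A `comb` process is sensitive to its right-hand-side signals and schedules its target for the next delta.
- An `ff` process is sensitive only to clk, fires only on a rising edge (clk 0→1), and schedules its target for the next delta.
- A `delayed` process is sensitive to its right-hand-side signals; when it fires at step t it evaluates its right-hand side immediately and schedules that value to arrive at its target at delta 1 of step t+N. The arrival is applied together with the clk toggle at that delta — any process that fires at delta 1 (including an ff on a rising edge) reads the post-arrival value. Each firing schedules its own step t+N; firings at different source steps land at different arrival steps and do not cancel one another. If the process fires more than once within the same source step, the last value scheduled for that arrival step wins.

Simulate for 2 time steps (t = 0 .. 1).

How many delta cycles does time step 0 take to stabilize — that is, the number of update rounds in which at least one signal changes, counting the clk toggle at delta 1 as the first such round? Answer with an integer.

3

t0.Δ0 w1=0 w4=0 w0=0 w2=1 w6=0 w10=1 w5=0 w3=1 w7=0 w9=0 clk=0 w8=1
t0.Δ1 w1=0 w4=0 w0=0 w2=1 w6=0 w10=1 w5=0 w3=1 w7=0 w9=0 clk=1 w8=1
t0.Δ2 w1=0 w4=0 w0=0 w2=1 w6=0 w10=1 w5=0 w3=1 w7=0 w9=0 clk=1 w8=0
t0.Δ3 w1=0 w4=0 w0=0 w2=1 w6=0 w10=1 w5=0 w3=1 w7=1 w9=0 clk=1 w8=0
t1.Δ0 w1=0 w4=0 w0=0 w2=1 w6=0 w10=1 w5=0 w3=1 w7=1 w9=0 clk=1 w8=0
t1.Δ1 w1=0 w4=0 w0=0 w2=1 w6=0 w10=1 w5=0 w3=1 w7=1 w9=0 clk=0 w8=0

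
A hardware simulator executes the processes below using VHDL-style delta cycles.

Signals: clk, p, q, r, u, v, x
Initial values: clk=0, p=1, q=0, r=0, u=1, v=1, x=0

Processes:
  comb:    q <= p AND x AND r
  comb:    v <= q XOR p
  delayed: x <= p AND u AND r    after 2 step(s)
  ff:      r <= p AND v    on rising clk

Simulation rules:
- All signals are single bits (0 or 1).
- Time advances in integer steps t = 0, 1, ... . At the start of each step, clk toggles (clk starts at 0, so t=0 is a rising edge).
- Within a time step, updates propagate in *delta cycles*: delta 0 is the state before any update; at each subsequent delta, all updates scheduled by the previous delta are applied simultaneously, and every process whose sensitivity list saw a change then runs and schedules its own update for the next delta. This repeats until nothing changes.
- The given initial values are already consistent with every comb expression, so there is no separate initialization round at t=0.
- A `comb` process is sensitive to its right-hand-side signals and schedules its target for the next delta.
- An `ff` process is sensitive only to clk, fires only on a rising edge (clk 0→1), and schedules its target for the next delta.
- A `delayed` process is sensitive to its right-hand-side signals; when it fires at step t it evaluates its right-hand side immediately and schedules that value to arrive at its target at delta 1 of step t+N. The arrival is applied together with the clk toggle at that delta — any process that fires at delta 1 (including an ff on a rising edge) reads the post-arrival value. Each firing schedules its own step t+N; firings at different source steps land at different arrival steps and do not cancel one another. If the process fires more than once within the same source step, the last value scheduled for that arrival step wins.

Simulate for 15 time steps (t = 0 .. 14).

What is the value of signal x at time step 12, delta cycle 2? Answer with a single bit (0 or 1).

[bits: p,r,v,u,q,x,clk]
t=0: Δ0=1011000 Δ1=1011001 Δ2=1111001 | 2Δ
t=1: Δ0=1111001 Δ1=1111000 | 1Δ
t=2: Δ0=1111000 Δ1=1111011 Δ2=1111111 Δ3=1101111 | 3Δ
t=3: Δ0=1101111 Δ1=1101110 | 1Δ
t=4: Δ0=1101110 Δ1=1101111 Δ2=1001111 Δ3=1001011 Δ4=1011011 | 4Δ
t=5: Δ0=1011011 Δ1=1011010 | 1Δ
t=6: Δ0=1011010 Δ1=1011001 Δ2=1111001 | 2Δ
t=7: Δ0=1111001 Δ1=1111000 | 1Δ
t=8: Δ0=1111000 Δ1=1111011 Δ2=1111111 Δ3=1101111 | 3Δ
t=9: Δ0=1101111 Δ1=1101110 | 1Δ
t=10: Δ0=1101110 Δ1=1101111 Δ2=1001111 Δ3=1001011 Δ4=1011011 | 4Δ
t=11: Δ0=1011011 Δ1=1011010 | 1Δ
t=12: Δ0=1011010 Δ1=1011001 Δ2=1111001 | 2Δ
t=13: Δ0=1111001 Δ1=1111000 | 1Δ
t=14: Δ0=1111000 Δ1=1111011 Δ2=1111111 Δ3=1101111 | 3Δ

0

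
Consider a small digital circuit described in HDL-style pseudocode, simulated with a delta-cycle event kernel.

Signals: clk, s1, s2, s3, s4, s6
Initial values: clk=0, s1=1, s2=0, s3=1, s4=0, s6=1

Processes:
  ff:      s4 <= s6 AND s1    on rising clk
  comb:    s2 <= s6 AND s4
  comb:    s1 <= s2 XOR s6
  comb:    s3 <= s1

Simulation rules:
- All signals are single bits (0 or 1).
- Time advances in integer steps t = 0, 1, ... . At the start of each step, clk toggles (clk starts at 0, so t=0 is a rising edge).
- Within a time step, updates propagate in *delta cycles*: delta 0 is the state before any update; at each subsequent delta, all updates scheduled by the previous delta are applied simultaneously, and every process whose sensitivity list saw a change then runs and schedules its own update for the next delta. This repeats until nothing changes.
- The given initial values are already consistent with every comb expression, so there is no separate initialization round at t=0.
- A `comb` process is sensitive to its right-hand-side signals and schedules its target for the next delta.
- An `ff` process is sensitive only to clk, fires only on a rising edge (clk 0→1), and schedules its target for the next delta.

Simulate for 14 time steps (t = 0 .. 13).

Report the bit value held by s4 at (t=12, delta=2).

1

t=0 Δ0: s2=0 s1=1 s6=1 clk=0 s3=1 s4=0
  Δ1: clk:0→1
  Δ2: s4:0→1
  Δ3: s2:0→1
  Δ4: s1:1→0
  Δ5: s3:1→0
  (5Δ to stable)
t=1 Δ0: s2=1 s1=0 s6=1 clk=1 s3=0 s4=1
  Δ1: clk:1→0
  (1Δ to stable)
t=2 Δ0: s2=1 s1=0 s6=1 clk=0 s3=0 s4=1
  Δ1: clk:0→1
  Δ2: s4:1→0
  Δ3: s2:1→0
  Δ4: s1:0→1
  Δ5: s3:0→1
  (5Δ to stable)
t=3 Δ0: s2=0 s1=1 s6=1 clk=1 s3=1 s4=0
  Δ1: clk:1→0
  (1Δ to stable)
t=4 Δ0: s2=0 s1=1 s6=1 clk=0 s3=1 s4=0
  Δ1: clk:0→1
  Δ2: s4:0→1
  Δ3: s2:0→1
  Δ4: s1:1→0
  Δ5: s3:1→0
  (5Δ to stable)
t=5 Δ0: s2=1 s1=0 s6=1 clk=1 s3=0 s4=1
  Δ1: clk:1→0
  (1Δ to stable)
t=6 Δ0: s2=1 s1=0 s6=1 clk=0 s3=0 s4=1
  Δ1: clk:0→1
  Δ2: s4:1→0
  Δ3: s2:1→0
  Δ4: s1:0→1
  Δ5: s3:0→1
  (5Δ to stable)
t=7 Δ0: s2=0 s1=1 s6=1 clk=1 s3=1 s4=0
  Δ1: clk:1→0
  (1Δ to stable)
t=8 Δ0: s2=0 s1=1 s6=1 clk=0 s3=1 s4=0
  Δ1: clk:0→1
  Δ2: s4:0→1
  Δ3: s2:0→1
  Δ4: s1:1→0
  Δ5: s3:1→0
  (5Δ to stable)
t=9 Δ0: s2=1 s1=0 s6=1 clk=1 s3=0 s4=1
  Δ1: clk:1→0
  (1Δ to stable)
t=10 Δ0: s2=1 s1=0 s6=1 clk=0 s3=0 s4=1
  Δ1: clk:0→1
  Δ2: s4:1→0
  Δ3: s2:1→0
  Δ4: s1:0→1
  Δ5: s3:0→1
  (5Δ to stable)
t=11 Δ0: s2=0 s1=1 s6=1 clk=1 s3=1 s4=0
  Δ1: clk:1→0
  (1Δ to stable)
t=12 Δ0: s2=0 s1=1 s6=1 clk=0 s3=1 s4=0
  Δ1: clk:0→1
  Δ2: s4:0→1
  Δ3: s2:0→1
  Δ4: s1:1→0
  Δ5: s3:1→0
  (5Δ to stable)
t=13 Δ0: s2=1 s1=0 s6=1 clk=1 s3=0 s4=1
  Δ1: clk:1→0
  (1Δ to stable)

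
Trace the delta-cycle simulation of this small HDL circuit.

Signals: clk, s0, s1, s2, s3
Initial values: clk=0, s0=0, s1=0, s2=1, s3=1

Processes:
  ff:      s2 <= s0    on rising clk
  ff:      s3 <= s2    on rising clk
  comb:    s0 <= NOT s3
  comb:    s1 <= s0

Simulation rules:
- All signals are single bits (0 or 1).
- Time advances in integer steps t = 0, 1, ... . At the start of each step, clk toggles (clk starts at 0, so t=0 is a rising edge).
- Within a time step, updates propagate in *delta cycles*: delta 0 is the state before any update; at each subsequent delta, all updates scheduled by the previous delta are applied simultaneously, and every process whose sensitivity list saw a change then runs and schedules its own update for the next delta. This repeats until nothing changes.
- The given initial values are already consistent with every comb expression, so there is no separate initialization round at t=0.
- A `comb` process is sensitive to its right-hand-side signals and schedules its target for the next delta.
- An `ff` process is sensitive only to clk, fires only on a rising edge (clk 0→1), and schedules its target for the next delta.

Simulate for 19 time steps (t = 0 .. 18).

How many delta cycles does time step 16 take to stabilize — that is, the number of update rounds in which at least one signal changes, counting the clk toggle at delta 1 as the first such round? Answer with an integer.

2

t0.Δ0 s0=0 clk=0 s1=0 s3=1 s2=1
t0.Δ1 s0=0 clk=1 s1=0 s3=1 s2=1
t0.Δ2 s0=0 clk=1 s1=0 s3=1 s2=0
t1.Δ0 s0=0 clk=1 s1=0 s3=1 s2=0
t1.Δ1 s0=0 clk=0 s1=0 s3=1 s2=0
t2.Δ0 s0=0 clk=0 s1=0 s3=1 s2=0
t2.Δ1 s0=0 clk=1 s1=0 s3=1 s2=0
t2.Δ2 s0=0 clk=1 s1=0 s3=0 s2=0
t2.Δ3 s0=1 clk=1 s1=0 s3=0 s2=0
t2.Δ4 s0=1 clk=1 s1=1 s3=0 s2=0
t3.Δ0 s0=1 clk=1 s1=1 s3=0 s2=0
t3.Δ1 s0=1 clk=0 s1=1 s3=0 s2=0
t4.Δ0 s0=1 clk=0 s1=1 s3=0 s2=0
t4.Δ1 s0=1 clk=1 s1=1 s3=0 s2=0
t4.Δ2 s0=1 clk=1 s1=1 s3=0 s2=1
t5.Δ0 s0=1 clk=1 s1=1 s3=0 s2=1
t5.Δ1 s0=1 clk=0 s1=1 s3=0 s2=1
t6.Δ0 s0=1 clk=0 s1=1 s3=0 s2=1
t6.Δ1 s0=1 clk=1 s1=1 s3=0 s2=1
t6.Δ2 s0=1 clk=1 s1=1 s3=1 s2=1
t6.Δ3 s0=0 clk=1 s1=1 s3=1 s2=1
t6.Δ4 s0=0 clk=1 s1=0 s3=1 s2=1
t7.Δ0 s0=0 clk=1 s1=0 s3=1 s2=1
t7.Δ1 s0=0 clk=0 s1=0 s3=1 s2=1
t8.Δ0 s0=0 clk=0 s1=0 s3=1 s2=1
t8.Δ1 s0=0 clk=1 s1=0 s3=1 s2=1
t8.Δ2 s0=0 clk=1 s1=0 s3=1 s2=0
t9.Δ0 s0=0 clk=1 s1=0 s3=1 s2=0
t9.Δ1 s0=0 clk=0 s1=0 s3=1 s2=0
t10.Δ0 s0=0 clk=0 s1=0 s3=1 s2=0
t10.Δ1 s0=0 clk=1 s1=0 s3=1 s2=0
t10.Δ2 s0=0 clk=1 s1=0 s3=0 s2=0
t10.Δ3 s0=1 clk=1 s1=0 s3=0 s2=0
t10.Δ4 s0=1 clk=1 s1=1 s3=0 s2=0
t11.Δ0 s0=1 clk=1 s1=1 s3=0 s2=0
t11.Δ1 s0=1 clk=0 s1=1 s3=0 s2=0
t12.Δ0 s0=1 clk=0 s1=1 s3=0 s2=0
t12.Δ1 s0=1 clk=1 s1=1 s3=0 s2=0
t12.Δ2 s0=1 clk=1 s1=1 s3=0 s2=1
t13.Δ0 s0=1 clk=1 s1=1 s3=0 s2=1
t13.Δ1 s0=1 clk=0 s1=1 s3=0 s2=1
t14.Δ0 s0=1 clk=0 s1=1 s3=0 s2=1
t14.Δ1 s0=1 clk=1 s1=1 s3=0 s2=1
t14.Δ2 s0=1 clk=1 s1=1 s3=1 s2=1
t14.Δ3 s0=0 clk=1 s1=1 s3=1 s2=1
t14.Δ4 s0=0 clk=1 s1=0 s3=1 s2=1
t15.Δ0 s0=0 clk=1 s1=0 s3=1 s2=1
t15.Δ1 s0=0 clk=0 s1=0 s3=1 s2=1
t16.Δ0 s0=0 clk=0 s1=0 s3=1 s2=1
t16.Δ1 s0=0 clk=1 s1=0 s3=1 s2=1
t16.Δ2 s0=0 clk=1 s1=0 s3=1 s2=0
t17.Δ0 s0=0 clk=1 s1=0 s3=1 s2=0
t17.Δ1 s0=0 clk=0 s1=0 s3=1 s2=0
t18.Δ0 s0=0 clk=0 s1=0 s3=1 s2=0
t18.Δ1 s0=0 clk=1 s1=0 s3=1 s2=0
t18.Δ2 s0=0 clk=1 s1=0 s3=0 s2=0
t18.Δ3 s0=1 clk=1 s1=0 s3=0 s2=0
t18.Δ4 s0=1 clk=1 s1=1 s3=0 s2=0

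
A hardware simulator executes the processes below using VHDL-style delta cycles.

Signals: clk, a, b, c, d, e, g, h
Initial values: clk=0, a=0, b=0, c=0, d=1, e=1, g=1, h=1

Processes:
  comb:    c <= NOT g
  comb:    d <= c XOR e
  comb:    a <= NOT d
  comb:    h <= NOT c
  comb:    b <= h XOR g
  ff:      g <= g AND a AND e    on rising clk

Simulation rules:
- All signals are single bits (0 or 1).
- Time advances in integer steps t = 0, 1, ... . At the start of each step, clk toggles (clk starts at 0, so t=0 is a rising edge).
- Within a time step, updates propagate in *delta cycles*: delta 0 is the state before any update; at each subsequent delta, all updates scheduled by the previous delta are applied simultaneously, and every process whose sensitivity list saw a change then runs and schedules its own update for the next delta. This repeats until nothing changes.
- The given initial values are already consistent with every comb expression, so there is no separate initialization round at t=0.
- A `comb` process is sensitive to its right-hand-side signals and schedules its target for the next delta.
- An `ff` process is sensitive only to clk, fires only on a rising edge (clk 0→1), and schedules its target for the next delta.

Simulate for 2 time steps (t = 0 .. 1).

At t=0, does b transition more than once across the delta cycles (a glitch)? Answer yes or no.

yes

t0.Δ0 clk=0 b=0 c=0 d=1 g=1 e=1 a=0 h=1
t0.Δ1 clk=1 b=0 c=0 d=1 g=1 e=1 a=0 h=1
t0.Δ2 clk=1 b=0 c=0 d=1 g=0 e=1 a=0 h=1
t0.Δ3 clk=1 b=1 c=1 d=1 g=0 e=1 a=0 h=1
t0.Δ4 clk=1 b=1 c=1 d=0 g=0 e=1 a=0 h=0
t0.Δ5 clk=1 b=0 c=1 d=0 g=0 e=1 a=1 h=0
t1.Δ0 clk=1 b=0 c=1 d=0 g=0 e=1 a=1 h=0
t1.Δ1 clk=0 b=0 c=1 d=0 g=0 e=1 a=1 h=0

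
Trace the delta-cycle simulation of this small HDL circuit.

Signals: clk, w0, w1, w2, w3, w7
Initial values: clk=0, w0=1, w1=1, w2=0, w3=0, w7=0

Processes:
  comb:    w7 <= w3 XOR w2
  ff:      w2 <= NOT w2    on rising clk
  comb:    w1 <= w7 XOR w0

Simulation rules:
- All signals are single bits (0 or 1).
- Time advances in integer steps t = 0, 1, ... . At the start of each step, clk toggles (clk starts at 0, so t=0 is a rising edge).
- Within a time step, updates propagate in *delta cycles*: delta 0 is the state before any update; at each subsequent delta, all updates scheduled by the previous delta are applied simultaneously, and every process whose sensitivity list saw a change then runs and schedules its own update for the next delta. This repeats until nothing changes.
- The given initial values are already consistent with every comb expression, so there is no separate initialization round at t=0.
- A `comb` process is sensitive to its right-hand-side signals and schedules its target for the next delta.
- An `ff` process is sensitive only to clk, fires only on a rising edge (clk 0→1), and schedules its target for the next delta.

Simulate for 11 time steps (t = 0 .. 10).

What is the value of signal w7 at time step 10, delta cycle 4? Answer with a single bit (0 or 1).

0

[bits: w1,w0,w2,w7,clk,w3]
t=0: Δ0=110000 Δ1=110010 Δ2=111010 Δ3=111110 Δ4=011110 | 4Δ
t=1: Δ0=011110 Δ1=011100 | 1Δ
t=2: Δ0=011100 Δ1=011110 Δ2=010110 Δ3=010010 Δ4=110010 | 4Δ
t=3: Δ0=110010 Δ1=110000 | 1Δ
t=4: Δ0=110000 Δ1=110010 Δ2=111010 Δ3=111110 Δ4=011110 | 4Δ
t=5: Δ0=011110 Δ1=011100 | 1Δ
t=6: Δ0=011100 Δ1=011110 Δ2=010110 Δ3=010010 Δ4=110010 | 4Δ
t=7: Δ0=110010 Δ1=110000 | 1Δ
t=8: Δ0=110000 Δ1=110010 Δ2=111010 Δ3=111110 Δ4=011110 | 4Δ
t=9: Δ0=011110 Δ1=011100 | 1Δ
t=10: Δ0=011100 Δ1=011110 Δ2=010110 Δ3=010010 Δ4=110010 | 4Δ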